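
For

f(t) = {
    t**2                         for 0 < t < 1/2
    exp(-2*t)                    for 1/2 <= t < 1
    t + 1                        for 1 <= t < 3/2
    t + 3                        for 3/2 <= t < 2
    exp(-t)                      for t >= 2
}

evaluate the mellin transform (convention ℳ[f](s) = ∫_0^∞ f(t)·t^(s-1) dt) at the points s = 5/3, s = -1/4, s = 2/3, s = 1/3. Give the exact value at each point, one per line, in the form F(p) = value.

f breaks at 1/2, 1, 3/2, 2 into 5 integrals to sum
[0, 1/2) adds the kernel integral of t**2
on [1/2, 1) integrate f = exp(-2*t) against the kernel
piece [1, 3/2): integrate (t + 1) against the kernel
∫ (t + 3)·t^(s-1) over [3/2, 2)
on [2, ∞) integrate f = exp(-t) against the kernel

F(5/3) = 2**(1/3)*(-792*3**(2/3) - 429*2**(2/3) - 220*uppergamma(5/3, 2) + 15 + 220*uppergamma(5/3, 1) + 440*2**(2/3)*uppergamma(5/3, 2) + 4488*2**(1/3))/880
F(-1/4) = 2**(1/4)*(-196*sqrt(2) - 42*uppergamma(-1/4, 2) + 21*2**(3/4)*uppergamma(-1/4, 2) + 6 + 42*uppergamma(-1/4, 1) + 56*2**(3/4) + 112*3**(3/4))/42
F(2/3) = 2**(1/3)*(-480*3**(2/3) - 336*2**(2/3) - 160*uppergamma(2/3, 2) + 15 + 160*2**(2/3)*uppergamma(2/3, 2) + 160*uppergamma(2/3, 1) + 1824*2**(1/3))/320
F(1/3) = 2**(2/3)*(-168*3**(1/3) - 105*2**(1/3) - 28*uppergamma(1/3, 2) + 28*2**(1/3)*uppergamma(1/3, 2) + 3 + 28*uppergamma(1/3, 1) + 294*2**(2/3))/56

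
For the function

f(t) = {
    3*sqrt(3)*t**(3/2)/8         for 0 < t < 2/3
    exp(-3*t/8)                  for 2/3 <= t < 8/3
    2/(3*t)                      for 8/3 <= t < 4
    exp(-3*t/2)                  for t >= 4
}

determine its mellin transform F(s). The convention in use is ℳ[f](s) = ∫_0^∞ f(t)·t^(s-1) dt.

invert the common scale on t to get sqrt(2)*t**(3/2)/4 on [0, 1); exp(-t/4) on [1, 4); 1/t on [4, 6); …
back out the common scale on t: t**(3/2) on [0, 1/2); exp(-t/2) on [1/2, 2); 1/(2*t) on [2, 3); …
f breaks at 2/3, 8/3, 4 into 4 integrals to sum
[0, 2/3) adds the kernel integral of 3*sqrt(3)*t**(3/2)/8
on [2/3, 8/3) integrate f = exp(-3*t/8) against the kernel
on [8/3, 4): add ∫ 2/(3*t)·t^(s-1) dt
for t in [4, ∞): the term is ∫ exp(-3*t/2)·t^(s-1)

2**s*(12*24**s*(s - 1)*(2*s + 3)*uppergamma(s, 1/4) - 12*24**s*(s - 1)*(2*s + 3)*uppergamma(s, 1) - 3*24**s*(2*s + 3) + 2*36**s*(2*s + 3) + 12*6**s*(s - 1)*(2*s + 3)*uppergamma(s, 6) + 6*sqrt(2)*6**s*(s - 1))/(12*18**s*(s - 1)*(2*s + 3))
  Re(s) > -3/2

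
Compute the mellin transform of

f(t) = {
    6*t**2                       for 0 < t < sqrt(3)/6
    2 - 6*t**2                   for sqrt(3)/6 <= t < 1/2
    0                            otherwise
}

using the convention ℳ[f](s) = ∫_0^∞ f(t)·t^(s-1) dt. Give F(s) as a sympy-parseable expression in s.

(3**(s/2)*s/2 + 4*3**(s/2) - s - 4)/(2*12**(s/2)*s*(s/2 + 1))
  Re(s) > -2

strip the power substitution: 6*t on [0, 1/12); 2 - 6*t on [1/12, 1/4)
remove the common scale on t first: 3*t on [0, 1/6); 2 - 3*t on [1/6, 1/2)
strip the common scale on t: t on [0, 1/2); 2 - t on [1/2, 3/2)
decompose at sqrt(3)/6; ℳ[f](s) sums the 2 pieces' integrals
on [0, sqrt(3)/6): add ∫ 6*t**2·t^(s-1) dt
for t in [sqrt(3)/6, 1/2): the term is ∫ (2 - 6*t**2)·t^(s-1)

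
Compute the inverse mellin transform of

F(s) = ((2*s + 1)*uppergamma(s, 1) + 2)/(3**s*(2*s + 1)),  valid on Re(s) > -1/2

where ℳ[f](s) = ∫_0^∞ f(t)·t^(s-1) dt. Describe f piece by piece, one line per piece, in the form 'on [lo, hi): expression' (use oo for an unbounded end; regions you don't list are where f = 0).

undo the common scale on t: sqrt(t) on [0, 1); exp(-t) on [1, ∞)
along the cuts 1/3, ℳ[f](s) splits into 2 integrals
∫ sqrt(3)*sqrt(t)·t^(s-1) over [0, 1/3)
for t in [1/3, ∞): the term is ∫ exp(-3*t)·t^(s-1)

on [0, 1/3): sqrt(3)*sqrt(t)
on [1/3, oo): exp(-3*t)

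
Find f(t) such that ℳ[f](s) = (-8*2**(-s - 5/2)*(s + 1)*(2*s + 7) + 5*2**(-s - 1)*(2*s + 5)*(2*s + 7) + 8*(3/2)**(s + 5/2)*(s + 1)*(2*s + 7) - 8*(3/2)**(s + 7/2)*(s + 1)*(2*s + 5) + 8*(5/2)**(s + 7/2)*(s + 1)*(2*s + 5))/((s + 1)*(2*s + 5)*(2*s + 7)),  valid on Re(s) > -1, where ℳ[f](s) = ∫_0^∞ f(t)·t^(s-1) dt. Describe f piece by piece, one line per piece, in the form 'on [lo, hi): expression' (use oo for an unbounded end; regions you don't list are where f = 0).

along the cuts 1/2, 3/2, ℳ[f](s) splits into 3 integrals
the [0, 1/2) slice contributes ∫ 5*t·t^(s-1) dt
over [1/2, 3/2), the kernel integral of 4*t**(5/2) enters the sum
∫ over [3/2, 5/2) of 4*t**(7/2)·t^(s-1) joins the sum

on [0, 1/2): 5*t
on [1/2, 3/2): 4*t**(5/2)
on [3/2, 5/2): 4*t**(7/2)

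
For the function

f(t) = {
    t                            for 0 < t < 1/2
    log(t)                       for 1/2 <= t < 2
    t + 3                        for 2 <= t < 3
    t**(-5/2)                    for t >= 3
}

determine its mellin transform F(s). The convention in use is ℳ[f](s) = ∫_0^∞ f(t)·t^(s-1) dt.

the 4 pieces separated at 1/2, 2, 3 each add one integral
the [0, 1/2) slice contributes ∫ t·t^(s-1) dt
between 1/2 and 2 the integrand is log(t)·t^(s-1)
segment 2 to 3 holds (t + 3); add its integral
[3, ∞) adds the kernel integral of t**(-5/2)

(-270*2**(2*s)*s**2*(2*s - 5) + 54*2**(2*s)*s*(s + 1)*(2*s - 5)*log(2) - 162*2**(2*s)*s*(2*s - 5) - 54*2**(2*s)*(s + 1)*(2*s - 5) - 4*sqrt(3)*6**s*s**2*(s + 1) + 324*6**s*s**2*(2*s - 5) + 162*6**s*s*(2*s - 5) + 27*s**2*(2*s - 5) + 54*s*(s + 1)*(2*s - 5)*log(2) + (2*s - 5)*(54*s + 54))/(54*2**s*s**2*(s + 1)*(2*s - 5))
  -1 < Re(s) < 5/2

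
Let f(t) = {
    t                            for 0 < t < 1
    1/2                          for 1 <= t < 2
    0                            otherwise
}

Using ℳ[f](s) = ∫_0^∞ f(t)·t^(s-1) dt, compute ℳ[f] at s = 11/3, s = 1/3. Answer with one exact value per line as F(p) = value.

summing 2 kernel integrals split by 1 yields ℳ[f](s)
[0, 1) adds the kernel integral of t
∫ 1/2·t^(s-1) over [1, 2)

F(11/3) = 6/77 + 12*2**(2/3)/11
F(1/3) = -3/4 + 3*2**(1/3)/2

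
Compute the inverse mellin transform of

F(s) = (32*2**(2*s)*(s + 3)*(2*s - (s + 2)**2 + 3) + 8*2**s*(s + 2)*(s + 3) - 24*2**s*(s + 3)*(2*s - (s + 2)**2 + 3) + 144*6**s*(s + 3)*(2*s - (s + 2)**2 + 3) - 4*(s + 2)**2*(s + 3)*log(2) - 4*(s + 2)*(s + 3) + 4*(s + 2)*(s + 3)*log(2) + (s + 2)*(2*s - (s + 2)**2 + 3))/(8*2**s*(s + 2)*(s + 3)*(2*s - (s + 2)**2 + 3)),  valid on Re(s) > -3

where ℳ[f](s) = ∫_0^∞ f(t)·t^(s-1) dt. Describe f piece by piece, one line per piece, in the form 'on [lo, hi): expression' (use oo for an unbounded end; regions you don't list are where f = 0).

on [0, 1/2): t**3
on [1/2, 1): t*log(t)
on [1, 2): 3*t**2
on [2, 3): 2*t**2

the shared t-power comes off first: t on [0, 1/2); log(t)/t on [1/2, 1); 3 on [1, 2); …
treat the 4 regions marked off by 1/2, 1, 2 separately and sum
for t in [0, 1/2): the term is ∫ t**3·t^(s-1)
on [1/2, 1): add ∫ t*log(t)·t^(s-1) dt
over [1, 2), the kernel integral of 3*t**2 enters the sum
∫ over [2, 3) of 2*t**2·t^(s-1) joins the sum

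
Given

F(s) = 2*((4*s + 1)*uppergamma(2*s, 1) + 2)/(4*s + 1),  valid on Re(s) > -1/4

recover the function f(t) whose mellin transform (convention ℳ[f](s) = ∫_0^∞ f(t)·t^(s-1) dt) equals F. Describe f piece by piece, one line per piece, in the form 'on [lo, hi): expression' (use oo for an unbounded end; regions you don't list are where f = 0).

on [0, 1): t**(1/4)
on [1, oo): exp(-sqrt(t))

reversing the power substitution: sqrt(t) on [0, 1); exp(-t) on [1, ∞)
integrate the 2 segments split at 1, then add the results
the [0, 1) slice contributes ∫ t**(1/4)·t^(s-1) dt
∫ over [1, ∞) of exp(-sqrt(t))·t^(s-1) joins the sum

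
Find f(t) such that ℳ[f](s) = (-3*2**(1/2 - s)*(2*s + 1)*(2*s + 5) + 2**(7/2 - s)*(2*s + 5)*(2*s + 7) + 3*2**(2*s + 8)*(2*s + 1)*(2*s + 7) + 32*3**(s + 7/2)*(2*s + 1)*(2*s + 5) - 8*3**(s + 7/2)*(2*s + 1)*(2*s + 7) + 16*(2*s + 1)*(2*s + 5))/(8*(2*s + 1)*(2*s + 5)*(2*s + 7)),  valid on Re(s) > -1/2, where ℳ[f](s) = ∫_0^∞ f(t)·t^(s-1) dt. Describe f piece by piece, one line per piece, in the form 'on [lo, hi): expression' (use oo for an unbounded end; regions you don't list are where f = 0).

on [0, 1/2): sqrt(t)
on [1/2, 1): 3*t**(7/2)
on [1, 3): 2*t**(7/2)
on [3, 4): 3*t**(5/2)/2

integrate the 4 segments split at 1/2, 1, 3, then add the results
on [0, 1/2): add ∫ sqrt(t)·t^(s-1) dt
on [1/2, 1) integrate f = 3*t**(7/2) against the kernel
on [1, 3): add ∫ 2*t**(7/2)·t^(s-1) dt
over [3, 4), the kernel integral of 3*t**(5/2)/2 enters the sum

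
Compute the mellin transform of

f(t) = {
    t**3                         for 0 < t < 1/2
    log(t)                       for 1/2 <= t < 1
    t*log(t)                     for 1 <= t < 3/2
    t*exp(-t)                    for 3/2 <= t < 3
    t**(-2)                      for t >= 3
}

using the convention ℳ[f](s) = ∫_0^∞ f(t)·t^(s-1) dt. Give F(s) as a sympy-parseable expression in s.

undo the shared t-power: t**2 on [0, 1/2); log(t)/t on [1/2, 1); log(t) on [1, 3/2); …
along the cuts 1/2, 1, 3/2, 3, ℳ[f](s) splits into 5 integrals
piece [0, 1/2): integrate t**3 against the kernel
piece [1/2, 1): integrate log(t) against the kernel
between 1 and 3/2 the integrand is t*log(t)·t^(s-1)
segment [3/2, 3) carries t*exp(-t); integrate it
on [3, ∞): add ∫ t**(-2)·t^(s-1) dt

(72*2**s*(s - 2)*(s + 1)**2*(s + 3)*(2*s - (s + 1)**2 + 1)*uppergamma(s + 1, 3/2) - 72*2**s*(s - 2)*(s + 1)**2*(s + 3)*(2*s - (s + 1)**2 + 1)*uppergamma(s + 1, 3) + 72*2**s*(s - 2)*(s + 1)**2*(s + 3) + 72*2**s*(s - 2)*(s + 3)*(2*s - (s + 1)**2 + 1) + 3**s*(s - 2)*(s + 1)*(s + 3)*(-108*log(2) + 108*log(3))*(2*s - (s + 1)**2 + 1) - 108*3**s*(s - 2)*(s + 3)*(2*s - (s + 1)**2 + 1) - 8*6**s*(s + 1)**2*(s + 3)*(2*s - (s + 1)**2 + 1) - 72*(s - 2)*(s + 1)**3*(s + 3)*log(2) - 72*(s - 2)*(s + 1)**2*(s + 3) + 72*(s - 2)*(s + 1)**2*(s + 3)*log(2) + 9*(s - 2)*(s + 1)**2*(2*s - (s + 1)**2 + 1))/(72*2**s*(s - 2)*(s + 1)**2*(s + 3)*(2*s - (s + 1)**2 + 1))
  -3 < Re(s) < 2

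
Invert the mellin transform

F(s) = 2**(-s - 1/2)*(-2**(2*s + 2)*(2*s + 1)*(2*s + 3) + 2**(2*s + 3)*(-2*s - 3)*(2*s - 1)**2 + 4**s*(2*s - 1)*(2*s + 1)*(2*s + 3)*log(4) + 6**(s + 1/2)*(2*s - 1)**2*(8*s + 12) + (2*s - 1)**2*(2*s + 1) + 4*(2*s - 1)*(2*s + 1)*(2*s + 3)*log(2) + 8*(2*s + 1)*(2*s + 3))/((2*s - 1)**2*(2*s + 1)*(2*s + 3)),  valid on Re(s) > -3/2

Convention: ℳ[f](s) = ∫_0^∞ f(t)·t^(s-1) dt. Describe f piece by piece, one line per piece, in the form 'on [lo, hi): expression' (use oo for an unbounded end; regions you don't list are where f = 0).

strip the shared t-power: t on [0, 1/2); log(t)/t on [1/2, 2); 2 on [2, 3)
remove the shared t-power first: t**2 on [0, 1/2); log(t) on [1/2, 2); 2*t on [2, 3)
breakpoints 1/2, 2: one integral from each of the 3 segments
segment 0 to 1/2 holds t**(3/2); add its integral
on [1/2, 2) integrate f = log(t)/sqrt(t) against the kernel
between 2 and 3 the integrand is 2*sqrt(t)·t^(s-1)

on [0, 1/2): t**(3/2)
on [1/2, 2): log(t)/sqrt(t)
on [2, 3): 2*sqrt(t)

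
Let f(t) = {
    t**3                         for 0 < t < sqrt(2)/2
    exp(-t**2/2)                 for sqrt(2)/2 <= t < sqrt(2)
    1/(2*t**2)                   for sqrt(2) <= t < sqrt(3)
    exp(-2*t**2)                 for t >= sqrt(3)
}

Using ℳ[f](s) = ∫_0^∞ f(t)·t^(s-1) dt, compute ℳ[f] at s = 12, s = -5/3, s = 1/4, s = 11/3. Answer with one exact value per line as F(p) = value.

F(12) = -10432*exp(-1) + sqrt(2)/3840 + 2697*exp(-6)/16 + 211/20 + 157781*exp(-1/4)/32
F(-5/3) = -2**(1/6)*uppergamma(-5/6, 1)/4 - 3**(1/6)/66 + 2**(5/6)*uppergamma(-5/6, 6)/2 + 3*2**(1/6)/88 + 3*2**(1/3)/8 + 2**(1/6)*uppergamma(-5/6, 1/4)/4
F(1/4) = -2**(1/8)*uppergamma(1/8, 1)/2 - 2*3**(1/8)/21 + 2**(7/8)*uppergamma(1/8, 6)/4 + 2**(3/8)/13 + 2**(1/8)/7 + 2**(1/8)*uppergamma(1/8, 1/4)/2
F(11/3) = -2**(5/6)*uppergamma(11/6, 1) - 3*2**(5/6)/10 + 2**(1/6)*uppergamma(11/6, 6)/8 + 3*2**(2/3)/320 + 3*3**(5/6)/10 + 2**(5/6)*uppergamma(11/6, 1/4)

reversing the power substitution: t**(3/2) on [0, 1/2); exp(-t/2) on [1/2, 2); 1/(2*t) on [2, 3); …
linearity at sqrt(2)/2, sqrt(2), sqrt(3) turns ℳ[f](s) into 4 summed integrals
on [0, sqrt(2)/2): add ∫ t**3·t^(s-1) dt
the [sqrt(2)/2, sqrt(2)) slice contributes ∫ exp(-t**2/2)·t^(s-1) dt
between sqrt(2) and sqrt(3) the integrand is 1/(2*t**2)·t^(s-1)
between sqrt(3) and ∞ the integrand is exp(-2*t**2)·t^(s-1)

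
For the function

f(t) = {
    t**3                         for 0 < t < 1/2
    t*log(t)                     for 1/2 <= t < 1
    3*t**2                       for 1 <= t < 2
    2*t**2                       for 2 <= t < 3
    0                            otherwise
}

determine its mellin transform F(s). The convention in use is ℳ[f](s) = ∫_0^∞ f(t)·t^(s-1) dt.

reversing the shared t-power: t on [0, 1/2); log(t)/t on [1/2, 1); 3 on [1, 2); …
linearity at 1/2, 1, 2 turns ℳ[f](s) into 4 summed integrals
for t in [0, 1/2): the term is ∫ t**3·t^(s-1)
piece [1/2, 1): integrate t*log(t) against the kernel
segment [1, 2) carries 3*t**2; integrate it
on [2, 3) integrate f = 2*t**2 against the kernel

(32*2**(2*s)*(s + 3)*(2*s - (s + 2)**2 + 3) + 8*2**s*(s + 2)*(s + 3) - 24*2**s*(s + 3)*(2*s - (s + 2)**2 + 3) + 144*6**s*(s + 3)*(2*s - (s + 2)**2 + 3) - 4*(s + 2)**2*(s + 3)*log(2) - 4*(s + 2)*(s + 3) + 4*(s + 2)*(s + 3)*log(2) + (s + 2)*(2*s - (s + 2)**2 + 3))/(8*2**s*(s + 2)*(s + 3)*(2*s - (s + 2)**2 + 3))
  Re(s) > -3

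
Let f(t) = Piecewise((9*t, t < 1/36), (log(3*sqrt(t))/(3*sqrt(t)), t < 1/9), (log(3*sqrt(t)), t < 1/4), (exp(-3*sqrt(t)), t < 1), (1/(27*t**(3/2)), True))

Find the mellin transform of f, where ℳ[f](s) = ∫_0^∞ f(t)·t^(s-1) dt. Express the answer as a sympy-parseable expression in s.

undo the common scale on t: 3*t on [0, 1/12); sqrt(3)*log(sqrt(3)*sqrt(t))/(3*sqrt(t)) on [1/12, 1/3); log(sqrt(3)*sqrt(t)) on [1/3, 3/4); …
strip the common scale on t: t on [0, 1/4); log(sqrt(t))/sqrt(t) on [1/4, 1); log(sqrt(t)) on [1, 9/4); …
invert the power substitution to get t**2 on [0, 1/2); log(t)/t on [1/2, 1); log(t) on [1, 3/2); …
integrate the 5 segments split at 1/36, 1/9, 1/4, 1, then add the results
between 0 and 1/36 the integrand is 9*t·t^(s-1)
the [1/36, 1/9) slice contributes ∫ log(3*sqrt(t))/(3*sqrt(t))·t^(s-1) dt
∫ over [1/9, 1/4) of log(3*sqrt(t))·t^(s-1) joins the sum
over [1/4, 1), the kernel integral of exp(-3*sqrt(t)) enters the sum
segment [1, ∞) carries 1/(27*t**(3/2)); integrate it

(432*2**(2*s)*s**2*(2*s - 3)*(2*s + 2)*(4*s**2 - 4*s + 1)*uppergamma(2*s, 3/2) - 432*2**(2*s)*s**2*(2*s - 3)*(2*s + 2)*(4*s**2 - 4*s + 1)*uppergamma(2*s, 3) - 432*2**(2*s)*s**2*(2*s - 3)*(2*s + 2) + 108*2**(2*s)*(2*s - 3)*(2*s + 2)*(4*s**2 - 4*s + 1) - 216*3**(2*s)*s*(2*s - 3)*(2*s + 2)*(4*s**2 - 4*s + 1)*log(2) + 216*3**(2*s)*s*(2*s - 3)*(2*s + 2)*(4*s**2 - 4*s + 1)*log(3) - 108*3**(2*s)*(2*s - 3)*(2*s + 2)*(4*s**2 - 4*s + 1) - 16*6**(2*s)*s**2*(2*s + 2)*(4*s**2 - 4*s + 1) + 1728*s**3*(2*s - 3)*(2*s + 2)*log(2) - 864*s**2*(2*s - 3)*(2*s + 2)*log(2) + 864*s**2*(2*s - 3)*(2*s + 2) + 108*s**2*(2*s - 3)*(4*s**2 - 4*s + 1))/(216*6**(2*s)*s**2*(2*s - 3)*(2*s + 2)*(4*s**2 - 4*s + 1))
  -1 < Re(s) < 3/2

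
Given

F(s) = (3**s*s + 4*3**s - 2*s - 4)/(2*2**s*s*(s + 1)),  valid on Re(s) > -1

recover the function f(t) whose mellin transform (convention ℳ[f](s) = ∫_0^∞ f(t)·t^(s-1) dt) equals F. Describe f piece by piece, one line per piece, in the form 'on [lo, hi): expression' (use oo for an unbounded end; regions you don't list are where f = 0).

on [0, 1/2): t
on [1/2, 3/2): 2 - t

cuts at 1/2: linearity sums the 2 kernel integrals
segment [0, 1/2) carries t; integrate it
segment [1/2, 3/2) carries (2 - t); integrate it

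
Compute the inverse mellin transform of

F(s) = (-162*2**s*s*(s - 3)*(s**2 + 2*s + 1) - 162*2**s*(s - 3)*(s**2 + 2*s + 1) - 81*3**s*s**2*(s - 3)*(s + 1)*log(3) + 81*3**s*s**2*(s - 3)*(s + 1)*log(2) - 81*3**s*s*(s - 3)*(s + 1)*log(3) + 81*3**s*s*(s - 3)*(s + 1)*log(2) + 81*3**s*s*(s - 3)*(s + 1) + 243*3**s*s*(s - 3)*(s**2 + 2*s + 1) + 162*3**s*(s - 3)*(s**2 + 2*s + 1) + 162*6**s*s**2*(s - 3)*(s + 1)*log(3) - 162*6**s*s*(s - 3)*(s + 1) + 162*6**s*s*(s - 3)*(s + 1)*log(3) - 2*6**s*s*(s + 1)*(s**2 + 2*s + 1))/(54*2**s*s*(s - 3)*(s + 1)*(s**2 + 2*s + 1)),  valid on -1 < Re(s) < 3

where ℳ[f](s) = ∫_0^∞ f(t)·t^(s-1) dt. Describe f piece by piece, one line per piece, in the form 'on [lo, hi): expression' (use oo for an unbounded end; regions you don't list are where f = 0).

on [0, 1): t
on [1, 3/2): t + 3
on [3/2, 3): t*log(t)
on [3, oo): t**(-3)

summing 4 kernel integrals split by 1, 3/2, 3 yields ℳ[f](s)
[0, 1) adds the kernel integral of t
the [1, 3/2) slice contributes ∫ (t + 3)·t^(s-1) dt
segment 3/2 to 3 holds t*log(t); add its integral
on [3, ∞): add ∫ t**(-3)·t^(s-1) dt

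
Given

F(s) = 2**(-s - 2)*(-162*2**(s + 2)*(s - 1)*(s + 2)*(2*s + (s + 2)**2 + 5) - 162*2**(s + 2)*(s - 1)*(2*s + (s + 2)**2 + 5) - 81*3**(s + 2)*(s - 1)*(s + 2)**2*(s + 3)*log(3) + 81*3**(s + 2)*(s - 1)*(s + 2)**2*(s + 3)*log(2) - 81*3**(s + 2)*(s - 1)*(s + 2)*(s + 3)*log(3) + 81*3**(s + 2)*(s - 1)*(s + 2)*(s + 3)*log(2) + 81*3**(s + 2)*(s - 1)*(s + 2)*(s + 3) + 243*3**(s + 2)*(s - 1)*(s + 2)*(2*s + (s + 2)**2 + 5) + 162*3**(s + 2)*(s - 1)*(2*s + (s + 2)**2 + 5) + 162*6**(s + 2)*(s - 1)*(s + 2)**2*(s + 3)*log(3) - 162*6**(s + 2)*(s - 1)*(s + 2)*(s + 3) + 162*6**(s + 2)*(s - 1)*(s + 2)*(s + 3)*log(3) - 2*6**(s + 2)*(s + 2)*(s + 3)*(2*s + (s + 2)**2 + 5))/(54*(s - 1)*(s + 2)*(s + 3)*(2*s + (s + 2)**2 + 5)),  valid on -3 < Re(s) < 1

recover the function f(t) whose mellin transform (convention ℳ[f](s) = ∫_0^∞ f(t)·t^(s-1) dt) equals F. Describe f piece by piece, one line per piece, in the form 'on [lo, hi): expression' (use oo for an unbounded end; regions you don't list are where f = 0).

peel off the shared t-power: t**2 on [0, 1); t*(t + 3) on [1, 3/2); t**2*log(t) on [3/2, 3); …
the shared t-power comes off first: t on [0, 1); t + 3 on [1, 3/2); t*log(t) on [3/2, 3); …
cuts at 1, 3/2, 3: linearity sums the 4 kernel integrals
piece [0, 1): integrate t**3 against the kernel
over [1, 3/2), the kernel integral of t**2*(t + 3) enters the sum
the [3/2, 3) slice contributes ∫ t**3*log(t)·t^(s-1) dt
for t in [3, ∞): the term is ∫ 1/t·t^(s-1)

on [0, 1): t**3
on [1, 3/2): t**2*(t + 3)
on [3/2, 3): t**3*log(t)
on [3, oo): 1/t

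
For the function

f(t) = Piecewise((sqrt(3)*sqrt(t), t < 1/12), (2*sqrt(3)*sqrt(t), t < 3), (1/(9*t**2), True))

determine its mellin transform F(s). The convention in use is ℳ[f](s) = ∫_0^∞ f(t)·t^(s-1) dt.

(-36**s*(2*s + 1) + 972*6**(2*s)*(s - 2) - 81*s + 162)/(81*12**s*(s - 2)*(2*s + 1))
  -1/2 < Re(s) < 2

the common scale on t comes off first: sqrt(2)*sqrt(t) on [0, 1/8); 2*sqrt(2)*sqrt(t) on [1/8, 9/2); 1/(4*t**2) on [9/2, ∞)
back out the common scale on t: sqrt(t) on [0, 1/4); 2*sqrt(t) on [1/4, 9); t**(-2) on [9, ∞)
reversing the power substitution: t on [0, 1/2); 2*t on [1/2, 3); t**(-4) on [3, ∞)
f breaks at 1/12, 3 into 3 integrals to sum
segment [0, 1/12) carries sqrt(3)*sqrt(t); integrate it
over [1/12, 3), the kernel integral of 2*sqrt(3)*sqrt(t) enters the sum
segment [3, ∞) carries 1/(9*t**2); integrate it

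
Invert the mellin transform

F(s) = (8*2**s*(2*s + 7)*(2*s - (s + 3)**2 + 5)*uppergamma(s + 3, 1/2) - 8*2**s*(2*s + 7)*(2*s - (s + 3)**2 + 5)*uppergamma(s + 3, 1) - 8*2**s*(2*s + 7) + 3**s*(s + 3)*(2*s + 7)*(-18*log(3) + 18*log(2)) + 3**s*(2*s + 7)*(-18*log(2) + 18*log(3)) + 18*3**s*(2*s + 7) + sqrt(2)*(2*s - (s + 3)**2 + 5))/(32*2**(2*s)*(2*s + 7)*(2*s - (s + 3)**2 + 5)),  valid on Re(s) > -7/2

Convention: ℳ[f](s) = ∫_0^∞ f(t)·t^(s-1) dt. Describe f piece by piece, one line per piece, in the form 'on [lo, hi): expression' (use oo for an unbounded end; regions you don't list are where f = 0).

on [0, 1/4): 2*sqrt(2)*t**(7/2)
on [1/4, 1/2): 2*t**3*exp(-2*t)
on [1/2, 3/4): t**2*log(2*t)

strip the shared t-power: 2*sqrt(2)*t**(3/2) on [0, 1/4); 2*t*exp(-2*t) on [1/4, 1/2); log(2*t) on [1/2, 3/4)
the common scale on t comes off first: t**(3/2) on [0, 1/2); t*exp(-t) on [1/2, 1); log(t) on [1, 3/2)
remove the shared t-power first: sqrt(t) on [0, 1/2); exp(-t) on [1/2, 1); log(t)/t on [1, 3/2)
along the cuts 1/4, 1/2, ℳ[f](s) splits into 3 integrals
the [0, 1/4) slice contributes ∫ 2*sqrt(2)*t**(7/2)·t^(s-1) dt
over [1/4, 1/2), the kernel integral of 2*t**3*exp(-2*t) enters the sum
[1/2, 3/4) adds the kernel integral of t**2*log(2*t)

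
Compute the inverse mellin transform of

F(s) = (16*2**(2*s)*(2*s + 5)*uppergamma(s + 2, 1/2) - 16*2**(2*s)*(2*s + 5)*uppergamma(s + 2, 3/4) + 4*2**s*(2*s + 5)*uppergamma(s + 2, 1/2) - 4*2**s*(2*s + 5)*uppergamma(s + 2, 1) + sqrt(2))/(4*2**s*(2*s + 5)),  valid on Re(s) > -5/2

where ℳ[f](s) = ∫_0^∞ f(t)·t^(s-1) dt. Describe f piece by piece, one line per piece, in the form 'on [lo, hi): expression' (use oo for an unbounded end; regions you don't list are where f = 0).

on [0, 1/2): t**(5/2)
on [1/2, 1): t**2*exp(-t)
on [1, 3/2): t**2*exp(-t/2)

back out the shared t-power: sqrt(t) on [0, 1/2); exp(-t) on [1/2, 1); exp(-t/2) on [1, 3/2)
split f at 1/2, 1: ℳ[f](s) collects 3 kernel integrals
for t in [0, 1/2): the term is ∫ t**(5/2)·t^(s-1)
segment 1/2 to 1 holds t**2*exp(-t); add its integral
[1, 3/2) adds the kernel integral of t**2*exp(-t/2)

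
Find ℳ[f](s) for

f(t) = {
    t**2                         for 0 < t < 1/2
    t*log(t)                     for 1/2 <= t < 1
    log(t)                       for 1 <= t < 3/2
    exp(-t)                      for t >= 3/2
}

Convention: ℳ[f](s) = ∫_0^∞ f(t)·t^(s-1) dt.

summing 4 kernel integrals split by 1/2, 1, 3/2 yields ℳ[f](s)
∫ over [0, 1/2) of t**2·t^(s-1) joins the sum
segment [1/2, 1) carries t*log(t); integrate it
the [1, 3/2) slice contributes ∫ log(t)·t^(s-1) dt
for t in [3/2, ∞): the term is ∫ exp(-t)·t^(s-1)

(4*2**s*s**2*(s + 2)*(s**2 + 2*s + 1)*uppergamma(s, 3/2) - 4*2**s*s**2*(s + 2) + 4*2**s*(s + 2)*(s**2 + 2*s + 1) + 3**s*s*(s + 2)*(-4*log(2) + 4*log(3))*(s**2 + 2*s + 1) - 4*3**s*(s + 2)*(s**2 + 2*s + 1) + s**3*(s + 2)*log(4) + s**2*(s + 2)*log(4) + 2*s**2*(s + 2) + s**2*(s**2 + 2*s + 1))/(4*2**s*s**2*(s + 2)*(s**2 + 2*s + 1))
  Re(s) > -2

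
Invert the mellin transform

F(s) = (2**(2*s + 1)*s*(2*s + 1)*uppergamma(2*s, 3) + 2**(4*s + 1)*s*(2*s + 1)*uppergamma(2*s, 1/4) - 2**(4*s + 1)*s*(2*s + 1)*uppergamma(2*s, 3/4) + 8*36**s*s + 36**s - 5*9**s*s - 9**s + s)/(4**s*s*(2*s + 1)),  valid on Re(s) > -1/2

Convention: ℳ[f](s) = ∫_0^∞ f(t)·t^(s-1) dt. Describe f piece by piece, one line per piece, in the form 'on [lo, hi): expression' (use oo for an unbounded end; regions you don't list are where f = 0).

reversing the power substitution: t on [0, 1/2); exp(-t/2) on [1/2, 3/2); t + 1 on [3/2, 3); …
split f at 1/4, 9/4, 9: ℳ[f](s) collects 4 kernel integrals
over [0, 1/4), the kernel integral of sqrt(t) enters the sum
segment 1/4 to 9/4 holds exp(-sqrt(t)/2); add its integral
on [9/4, 9): add ∫ (sqrt(t) + 1)·t^(s-1) dt
for t in [9, ∞): the term is ∫ exp(-sqrt(t))·t^(s-1)

on [0, 1/4): sqrt(t)
on [1/4, 9/4): exp(-sqrt(t)/2)
on [9/4, 9): sqrt(t) + 1
on [9, oo): exp(-sqrt(t))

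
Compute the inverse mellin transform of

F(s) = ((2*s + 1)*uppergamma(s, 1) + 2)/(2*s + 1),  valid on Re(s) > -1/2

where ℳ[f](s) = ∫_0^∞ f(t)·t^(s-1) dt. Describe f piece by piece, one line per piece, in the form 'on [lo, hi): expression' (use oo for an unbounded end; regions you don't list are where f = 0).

on [0, 1): sqrt(t)
on [1, oo): exp(-t)

summing 2 kernel integrals split by 1 yields ℳ[f](s)
[0, 1) adds the kernel integral of sqrt(t)
between 1 and ∞ the integrand is exp(-t)·t^(s-1)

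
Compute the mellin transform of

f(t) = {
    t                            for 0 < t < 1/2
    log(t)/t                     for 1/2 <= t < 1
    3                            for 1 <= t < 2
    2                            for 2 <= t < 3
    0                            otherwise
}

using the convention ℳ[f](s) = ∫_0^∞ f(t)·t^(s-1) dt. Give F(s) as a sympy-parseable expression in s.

(2*2**(2*s)*(s + 1)*(s**2 - 2*s + 1) - 2*2**s*s*(s + 1) - 6*2**s*(s + 1)*(s**2 - 2*s + 1) + 4*6**s*(s + 1)*(s**2 - 2*s + 1) + 4*s**2*(s + 1)*log(2) - 4*s*(s + 1)*log(2) + 4*s*(s + 1) + s*(s**2 - 2*s + 1))/(2*2**s*s*(s + 1)*(s**2 - 2*s + 1))
  Re(s) > -1

treat the 4 regions marked off by 1/2, 1, 2 separately and sum
on [0, 1/2): add ∫ t·t^(s-1) dt
on [1/2, 1): add ∫ log(t)/t·t^(s-1) dt
over [1, 2), the kernel integral of 3 enters the sum
for t in [2, 3): the term is ∫ 2·t^(s-1)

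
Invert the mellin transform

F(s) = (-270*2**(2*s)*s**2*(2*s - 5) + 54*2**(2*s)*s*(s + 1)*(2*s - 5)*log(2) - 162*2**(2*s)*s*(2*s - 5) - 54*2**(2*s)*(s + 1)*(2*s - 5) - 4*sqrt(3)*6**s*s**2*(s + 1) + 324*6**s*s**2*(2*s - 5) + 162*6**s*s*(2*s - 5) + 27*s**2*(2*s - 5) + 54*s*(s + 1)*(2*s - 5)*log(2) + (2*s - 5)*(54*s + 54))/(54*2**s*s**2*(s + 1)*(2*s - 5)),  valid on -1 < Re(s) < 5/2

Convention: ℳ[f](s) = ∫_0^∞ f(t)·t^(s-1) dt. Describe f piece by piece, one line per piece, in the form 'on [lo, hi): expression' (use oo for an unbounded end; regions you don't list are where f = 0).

on [0, 1/2): t
on [1/2, 2): log(t)
on [2, 3): t + 3
on [3, oo): t**(-5/2)

cuts at 1/2, 2, 3: linearity sums the 4 kernel integrals
∫ t·t^(s-1) over [0, 1/2)
on [1/2, 2): add ∫ log(t)·t^(s-1) dt
for t in [2, 3): the term is ∫ (t + 3)·t^(s-1)
segment [3, ∞) carries t**(-5/2); integrate it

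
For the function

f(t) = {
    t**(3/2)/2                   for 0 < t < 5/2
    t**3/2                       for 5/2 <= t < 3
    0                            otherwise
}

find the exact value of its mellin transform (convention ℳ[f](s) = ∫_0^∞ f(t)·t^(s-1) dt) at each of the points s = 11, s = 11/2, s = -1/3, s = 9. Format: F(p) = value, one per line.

F(11) = 9765625*sqrt(10)/8192 + 72260648471/458752
F(11/2) = -390625*sqrt(10)/8704 + 78125/1792 + 6561*sqrt(3)/17
F(-1/3) = -75*2**(1/3)*5**(2/3)/128 + 15*2**(5/6)*5**(1/6)/28 + 27*3**(2/3)/16
F(9) = 9765625*sqrt(10)/43008 + 1932641711/98304

slice at 5/2, transform all 2 pieces, and sum them
∫ over [0, 5/2) of t**(3/2)/2·t^(s-1) joins the sum
between 5/2 and 3 the integrand is t**3/2·t^(s-1)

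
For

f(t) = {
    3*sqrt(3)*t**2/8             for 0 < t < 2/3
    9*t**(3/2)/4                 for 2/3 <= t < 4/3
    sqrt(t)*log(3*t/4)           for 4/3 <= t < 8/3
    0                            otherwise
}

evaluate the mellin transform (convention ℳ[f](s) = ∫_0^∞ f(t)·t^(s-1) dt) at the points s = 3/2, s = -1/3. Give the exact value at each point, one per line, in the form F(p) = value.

F(3/2) = 2*sqrt(2)/63 + 2/9 + 32*log(2)/9
F(-1/3) = 2**(1/6)*3**(5/6)*(-1680*2**(1/3) - 60 + 7*sqrt(2) + 280*2**(1/3)*log(2) + 1800*2**(1/6))/140

the shared t-power comes off first: 3*sqrt(3)*t**(3/2)/8 on [0, 2/3); 9*t/4 on [2/3, 4/3); log(3*t/4) on [4/3, 8/3)
remove the common scale on t first: 3*sqrt(6)*t**(3/2)/4 on [0, 1/3); 9*t/2 on [1/3, 2/3); log(3*t/2) on [2/3, 4/3)
undo the common scale on t: t**(3/2) on [0, 1/2); 3*t on [1/2, 1); log(t) on [1, 2)
breakpoints 2/3, 4/3: one integral from each of the 3 segments
on [0, 2/3): add ∫ 3*sqrt(3)*t**2/8·t^(s-1) dt
for t in [2/3, 4/3): the term is ∫ 9*t**(3/2)/4·t^(s-1)
piece [4/3, 8/3): integrate sqrt(t)*log(3*t/4) against the kernel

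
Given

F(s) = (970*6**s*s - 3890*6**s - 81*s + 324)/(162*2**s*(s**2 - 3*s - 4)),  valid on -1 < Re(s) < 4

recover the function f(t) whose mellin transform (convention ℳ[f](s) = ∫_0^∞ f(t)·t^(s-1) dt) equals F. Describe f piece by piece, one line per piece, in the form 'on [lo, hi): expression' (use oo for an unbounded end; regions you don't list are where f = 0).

on [0, 1/2): t
on [1/2, 3): 2*t
on [3, oo): t**(-4)

treat the 3 regions marked off by 1/2, 3 separately and sum
on [0, 1/2): add ∫ t·t^(s-1) dt
between 1/2 and 3 the integrand is 2*t·t^(s-1)
piece [3, ∞): integrate t**(-4) against the kernel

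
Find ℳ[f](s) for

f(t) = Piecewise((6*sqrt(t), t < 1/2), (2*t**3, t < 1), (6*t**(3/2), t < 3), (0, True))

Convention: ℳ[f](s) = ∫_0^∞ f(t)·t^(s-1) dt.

cuts at 1/2, 1: linearity sums the 3 kernel integrals
piece [0, 1/2): integrate 6*sqrt(t) against the kernel
between 1/2 and 1 the integrand is 2*t**3·t^(s-1)
∫ 6*t**(3/2)·t^(s-1) over [1, 3)

(3*2**(7/2 - s)*(s + 3)*(2*s + 3) + 16*3**(s + 5/2)*(s + 3)*(2*s + 1) - 48*(s + 3)*(2*s + 1) + 8*(2*s + 1)*(2*s + 3) - (2*s + 1)*(2*s + 3)/2**s)/(4*(s + 3)*(2*s + 1)*(2*s + 3))
  Re(s) > -1/2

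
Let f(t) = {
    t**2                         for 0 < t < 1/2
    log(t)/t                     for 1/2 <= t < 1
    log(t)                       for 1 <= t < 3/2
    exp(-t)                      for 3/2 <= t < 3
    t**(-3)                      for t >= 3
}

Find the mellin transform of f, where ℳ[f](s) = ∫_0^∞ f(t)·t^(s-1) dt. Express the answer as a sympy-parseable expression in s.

(108*2**s*s**2*(s - 3)*(s + 2)*(s**2 - 2*s + 1)*uppergamma(s, 3/2) - 108*2**s*s**2*(s - 3)*(s + 2)*(s**2 - 2*s + 1)*uppergamma(s, 3) - 108*2**s*s**2*(s - 3)*(s + 2) + 108*2**s*(s - 3)*(s + 2)*(s**2 - 2*s + 1) - 108*3**s*s*(s - 3)*(s + 2)*(s**2 - 2*s + 1)*log(2) + 108*3**s*s*(s - 3)*(s + 2)*(s**2 - 2*s + 1)*log(3) - 108*3**s*(s - 3)*(s + 2)*(s**2 - 2*s + 1) - 4*6**s*s**2*(s + 2)*(s**2 - 2*s + 1) + 216*s**3*(s - 3)*(s + 2)*log(2) - 216*s**2*(s - 3)*(s + 2)*log(2) + 216*s**2*(s - 3)*(s + 2) + 27*s**2*(s - 3)*(s**2 - 2*s + 1))/(108*2**s*s**2*(s - 3)*(s + 2)*(s**2 - 2*s + 1))
  -2 < Re(s) < 3

decompose at 1/2, 1, 3/2, 3; ℳ[f](s) sums the 5 pieces' integrals
segment [0, 1/2) carries t**2; integrate it
over [1/2, 1), the kernel integral of log(t)/t enters the sum
for t in [1, 3/2): the term is ∫ log(t)·t^(s-1)
on [3/2, 3): add ∫ exp(-t)·t^(s-1) dt
∫ over [3, ∞) of t**(-3)·t^(s-1) joins the sum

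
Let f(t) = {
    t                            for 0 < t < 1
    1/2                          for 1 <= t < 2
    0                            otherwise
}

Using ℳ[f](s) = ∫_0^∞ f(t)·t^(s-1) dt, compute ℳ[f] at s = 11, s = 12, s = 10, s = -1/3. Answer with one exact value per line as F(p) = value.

F(11) = 12293/132
F(12) = 17753/104
F(10) = 11273/220
F(-1/3) = 3 - 3*2**(2/3)/4

split f at 1: ℳ[f](s) collects 2 kernel integrals
piece [0, 1): integrate t against the kernel
segment 1 to 2 holds 1/2; add its integral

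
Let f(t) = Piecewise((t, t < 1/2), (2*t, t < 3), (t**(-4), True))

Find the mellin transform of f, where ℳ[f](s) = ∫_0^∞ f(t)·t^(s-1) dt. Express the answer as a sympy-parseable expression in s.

treat the 3 regions marked off by 1/2, 3 separately and sum
segment 0 to 1/2 holds t; add its integral
on [1/2, 3) integrate f = 2*t against the kernel
over [3, ∞), the kernel integral of t**(-4) enters the sum

(970*6**s*s - 3890*6**s - 81*s + 324)/(162*2**s*(s**2 - 3*s - 4))
  -1 < Re(s) < 4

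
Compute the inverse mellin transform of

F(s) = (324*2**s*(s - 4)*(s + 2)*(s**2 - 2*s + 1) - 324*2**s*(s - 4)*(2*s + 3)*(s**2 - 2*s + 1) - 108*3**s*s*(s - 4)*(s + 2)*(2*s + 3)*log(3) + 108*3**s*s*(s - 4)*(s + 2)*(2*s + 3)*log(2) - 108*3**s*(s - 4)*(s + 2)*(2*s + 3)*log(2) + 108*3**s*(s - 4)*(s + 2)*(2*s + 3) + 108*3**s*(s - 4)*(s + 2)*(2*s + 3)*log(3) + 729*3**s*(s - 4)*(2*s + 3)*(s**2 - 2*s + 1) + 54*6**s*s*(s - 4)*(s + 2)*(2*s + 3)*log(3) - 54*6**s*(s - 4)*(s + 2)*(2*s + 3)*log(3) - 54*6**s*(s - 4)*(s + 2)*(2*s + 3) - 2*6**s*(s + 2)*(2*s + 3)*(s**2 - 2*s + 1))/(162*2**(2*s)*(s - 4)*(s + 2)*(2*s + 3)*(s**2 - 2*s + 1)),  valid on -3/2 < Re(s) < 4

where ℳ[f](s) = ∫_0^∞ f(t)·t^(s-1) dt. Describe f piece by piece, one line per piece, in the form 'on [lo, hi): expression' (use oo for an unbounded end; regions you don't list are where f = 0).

on [0, 1/2): 2*sqrt(2)*t**(3/2)
on [1/2, 3/4): 8*t**2
on [3/4, 3/2): log(2*t)/(2*t)
on [3/2, oo): 1/(16*t**4)

the common scale on t comes off first: t**(3/2) on [0, 1); 2*t**2 on [1, 3/2); log(t)/t on [3/2, 3); …
cuts at 1/2, 3/4, 3/2: linearity sums the 4 kernel integrals
between 0 and 1/2 the integrand is 2*sqrt(2)*t**(3/2)·t^(s-1)
segment 1/2 to 3/4 holds 8*t**2; add its integral
on [3/4, 3/2) integrate f = log(2*t)/(2*t) against the kernel
∫ 1/(16*t**4)·t^(s-1) over [3/2, ∞)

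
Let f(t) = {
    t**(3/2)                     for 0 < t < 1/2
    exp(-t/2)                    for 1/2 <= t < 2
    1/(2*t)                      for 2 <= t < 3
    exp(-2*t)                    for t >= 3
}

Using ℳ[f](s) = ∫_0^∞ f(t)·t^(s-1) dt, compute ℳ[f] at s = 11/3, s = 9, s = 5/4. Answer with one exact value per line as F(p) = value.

F(11/3) = -8*2**(2/3)*uppergamma(11/3, 1) - 3*2**(2/3)/4 + 3*2**(5/6)/992 + 2**(1/3)*uppergamma(11/3, 6)/16 + 27*3**(2/3)/16 + 8*2**(2/3)*uppergamma(11/3, 1/4)
F(9) = -56115712*exp(-1) + sqrt(2)/21504 + 107667*exp(-6)/4 + 6305/16 + 3392923553*exp(-1/4)/128
F(5/4) = -43*2**(1/4)/22 - 2*2**(1/4)*uppergamma(5/4, 1) + 2**(3/4)*uppergamma(5/4, 6)/4 + 2*2**(1/4)*uppergamma(5/4, 1/4) + 2*3**(1/4)

split f at 1/2, 2, 3: ℳ[f](s) collects 4 kernel integrals
over [0, 1/2), the kernel integral of t**(3/2) enters the sum
for t in [1/2, 2): the term is ∫ exp(-t/2)·t^(s-1)
segment 2 to 3 holds 1/(2*t); add its integral
segment [3, ∞) carries exp(-2*t); integrate it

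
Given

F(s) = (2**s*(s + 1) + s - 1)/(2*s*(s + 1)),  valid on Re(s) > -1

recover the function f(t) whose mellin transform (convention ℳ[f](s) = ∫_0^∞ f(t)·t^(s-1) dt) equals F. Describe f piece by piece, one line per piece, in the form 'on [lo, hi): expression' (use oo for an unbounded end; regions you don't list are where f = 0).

on [0, 1): t
on [1, 2): 1/2

treat the 2 regions marked off by 1 separately and sum
between 0 and 1 the integrand is t·t^(s-1)
on [1, 2): add ∫ 1/2·t^(s-1) dt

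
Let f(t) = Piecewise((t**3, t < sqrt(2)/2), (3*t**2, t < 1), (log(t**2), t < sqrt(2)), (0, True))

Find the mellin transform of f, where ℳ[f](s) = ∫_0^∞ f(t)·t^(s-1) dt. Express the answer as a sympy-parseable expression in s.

the power substitution comes off first: t**(3/2) on [0, 1/2); 3*t on [1/2, 1); log(t) on [1, 2)
treat the 3 regions marked off by sqrt(2)/2, 1 separately and sum
∫ over [0, sqrt(2)/2) of t**3·t^(s-1) joins the sum
over [sqrt(2)/2, 1), the kernel integral of 3*t**2 enters the sum
piece [1, sqrt(2)): integrate log(t**2) against the kernel

(sqrt(2)/2)**s*(12*2**(s/2)*s**2*(s + 3) + 8*2**(s/2)*(s + 2)*(s + 3) + 4*2**s*s*(s + 2)*(s + 3)*log(2) - 8*2**s*(s + 2)*(s + 3) + sqrt(2)*s**2*(s + 2) - 6*s**2*(s + 3))/(4*s**2*(s + 2)*(s + 3))
  Re(s) > -3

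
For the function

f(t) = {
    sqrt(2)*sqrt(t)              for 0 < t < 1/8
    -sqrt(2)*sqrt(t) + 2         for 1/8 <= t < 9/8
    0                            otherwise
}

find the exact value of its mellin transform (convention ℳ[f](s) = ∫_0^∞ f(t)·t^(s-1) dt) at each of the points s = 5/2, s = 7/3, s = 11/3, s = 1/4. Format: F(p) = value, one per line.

the common scale on t comes off first: sqrt(t) on [0, 1/4); 2 - sqrt(t) on [1/4, 9/4)
undo the power substitution: t on [0, 1/2); 2 - t on [1/2, 3/2)
along the cuts 1/8, ℳ[f](s) splits into 2 integrals
between 0 and 1/8 the integrand is sqrt(2)*sqrt(t)·t^(s-1)
between 1/8 and 9/8 the integrand is (-sqrt(2)*sqrt(t) + 2)·t^(s-1)

F(5/2) = 2173*sqrt(2)/7680
F(7/3) = -15/3808 + 3159*3**(2/3)/15232
F(11/3) = -21/140800 + 111537*3**(1/3)/563200
F(1/4) = 2**(1/4)*(-10 + 9*sqrt(3))/3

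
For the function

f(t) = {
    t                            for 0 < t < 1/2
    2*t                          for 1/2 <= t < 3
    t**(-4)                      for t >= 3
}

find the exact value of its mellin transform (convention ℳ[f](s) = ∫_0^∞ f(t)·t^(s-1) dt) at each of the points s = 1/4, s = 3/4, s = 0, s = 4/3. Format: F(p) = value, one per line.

cuts at 1/2, 3: linearity sums the 3 kernel integrals
over [0, 1/2), the kernel integral of t enters the sum
on [1/2, 3): add ∫ 2*t·t^(s-1) dt
on [3, ∞) integrate f = t**(-4) against the kernel

F(1/4) = 2**(3/4)*(-243 + 2918*6**(1/4))/1215
F(3/4) = 2**(1/4)*(-1053 + 12650*6**(3/4))/7371
F(0) = 1783/324
F(4/3) = 2**(2/3)*(-54 + 3895*6**(1/3))/1008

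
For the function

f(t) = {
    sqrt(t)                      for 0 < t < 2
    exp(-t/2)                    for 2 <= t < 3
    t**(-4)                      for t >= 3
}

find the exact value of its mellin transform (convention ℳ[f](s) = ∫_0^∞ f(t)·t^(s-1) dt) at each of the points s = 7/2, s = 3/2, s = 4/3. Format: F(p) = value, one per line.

F(7/2) = -78*sqrt(3)*exp(-3/2) - 15*sqrt(2)*sqrt(pi)*erfc(sqrt(6)/2) + 2*sqrt(3)/3 + 4 + 15*sqrt(2)*sqrt(pi)*erfc(1) + 58*sqrt(2)*exp(-1)
F(3/2) = -2*sqrt(3)*exp(-3/2) - sqrt(2)*sqrt(pi)*erfc(sqrt(6)/2) + 2*sqrt(3)/135 + sqrt(2)*sqrt(pi)*erfc(1) + 2*sqrt(2)*exp(-1) + 2
F(4/3) = -2*2**(1/3)*uppergamma(4/3, 3/2) + 3**(1/3)/72 + 2*2**(1/3)*uppergamma(4/3, 1) + 12*2**(5/6)/11

linearity at 2, 3 turns ℳ[f](s) into 3 summed integrals
segment 0 to 2 holds sqrt(t); add its integral
the [2, 3) slice contributes ∫ exp(-t/2)·t^(s-1) dt
piece [3, ∞): integrate t**(-4) against the kernel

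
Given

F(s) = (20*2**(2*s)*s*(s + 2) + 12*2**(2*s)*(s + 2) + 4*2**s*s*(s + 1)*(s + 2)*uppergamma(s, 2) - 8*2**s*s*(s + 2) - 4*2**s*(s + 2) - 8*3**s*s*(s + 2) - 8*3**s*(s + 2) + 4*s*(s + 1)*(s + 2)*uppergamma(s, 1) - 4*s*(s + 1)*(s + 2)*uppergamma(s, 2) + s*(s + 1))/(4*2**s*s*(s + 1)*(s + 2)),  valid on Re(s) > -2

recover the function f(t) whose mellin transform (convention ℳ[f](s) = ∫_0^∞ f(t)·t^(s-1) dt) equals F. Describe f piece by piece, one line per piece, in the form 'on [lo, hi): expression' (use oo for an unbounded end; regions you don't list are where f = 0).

linearity at 1/2, 1, 3/2, 2 turns ℳ[f](s) into 5 summed integrals
∫ over [0, 1/2) of t**2·t^(s-1) joins the sum
∫ over [1/2, 1) of exp(-2*t)·t^(s-1) joins the sum
segment [1, 3/2) carries (t + 1); integrate it
for t in [3/2, 2): the term is ∫ (t + 3)·t^(s-1)
between 2 and ∞ the integrand is exp(-t)·t^(s-1)

on [0, 1/2): t**2
on [1/2, 1): exp(-2*t)
on [1, 3/2): t + 1
on [3/2, 2): t + 3
on [2, oo): exp(-t)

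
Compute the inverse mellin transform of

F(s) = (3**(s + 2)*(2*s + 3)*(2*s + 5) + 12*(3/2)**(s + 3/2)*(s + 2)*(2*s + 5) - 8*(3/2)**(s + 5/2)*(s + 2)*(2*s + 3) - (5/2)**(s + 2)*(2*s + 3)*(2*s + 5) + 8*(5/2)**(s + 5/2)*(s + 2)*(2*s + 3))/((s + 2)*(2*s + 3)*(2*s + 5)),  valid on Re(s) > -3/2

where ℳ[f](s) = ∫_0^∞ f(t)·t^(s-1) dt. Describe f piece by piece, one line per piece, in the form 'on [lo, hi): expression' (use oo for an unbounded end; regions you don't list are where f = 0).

linearity at 3/2, 5/2 turns ℳ[f](s) into 3 summed integrals
for t in [0, 3/2): the term is ∫ 6*t**(3/2)·t^(s-1)
the [3/2, 5/2) slice contributes ∫ 4*t**(5/2)·t^(s-1) dt
∫ t**2·t^(s-1) over [5/2, 3)

on [0, 3/2): 6*t**(3/2)
on [3/2, 5/2): 4*t**(5/2)
on [5/2, 3): t**2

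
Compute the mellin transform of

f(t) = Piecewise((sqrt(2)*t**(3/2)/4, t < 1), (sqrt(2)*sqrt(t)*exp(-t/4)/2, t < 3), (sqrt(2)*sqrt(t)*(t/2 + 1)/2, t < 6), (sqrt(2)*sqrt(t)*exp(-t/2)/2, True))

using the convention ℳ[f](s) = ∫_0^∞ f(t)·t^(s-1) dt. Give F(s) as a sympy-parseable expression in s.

remove the common scale on t first: t**(3/2) on [0, 1/2); sqrt(t)*exp(-t/2) on [1/2, 3/2); sqrt(t)*(t + 1) on [3/2, 3); …
invert the shared t-power to get t on [0, 1/2); exp(-t/2) on [1/2, 3/2); t + 1 on [3/2, 3); …
linearity at 1, 3, 6 turns ℳ[f](s) into 4 summed integrals
∫ over [0, 1) of sqrt(2)*t**(3/2)/4·t^(s-1) joins the sum
the [1, 3) slice contributes ∫ sqrt(2)*sqrt(t)*exp(-t/4)/2·t^(s-1) dt
∫ over [3, 6) of sqrt(2)*sqrt(t)*(t/2 + 1)/2·t^(s-1) joins the sum
piece [6, ∞): integrate sqrt(2)*sqrt(t)*exp(-t/2)/2 against the kernel

sqrt(2)*(2*2**(2*s)*(2*s + 1)*(2*s + 3)*uppergamma(s + 1/2, 1/4) - 2*2**(2*s)*(2*s + 1)*(2*s + 3)*uppergamma(s + 1/2, 3/4) + 2**(s + 1/2)*(2*s + 1)*(2*s + 3)*uppergamma(s + 1/2, 3) - 5*3**(s + 1/2)*(2*s + 1) - 4*3**(s + 1/2) + 8*6**(s + 1/2)*(2*s + 1) + 4*6**(s + 1/2) + 2*s + 1)/(2*(2*s + 1)*(2*s + 3))
  Re(s) > -3/2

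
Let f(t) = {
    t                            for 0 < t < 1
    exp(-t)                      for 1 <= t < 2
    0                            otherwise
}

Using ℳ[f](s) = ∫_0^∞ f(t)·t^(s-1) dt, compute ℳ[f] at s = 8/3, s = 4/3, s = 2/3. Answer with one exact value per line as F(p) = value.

treat the 2 regions marked off by 1 separately and sum
∫ over [0, 1) of t·t^(s-1) joins the sum
on [1, 2) integrate f = exp(-t) against the kernel

F(8/3) = -uppergamma(8/3, 2) + 3/11 + uppergamma(8/3, 1)
F(4/3) = -uppergamma(4/3, 2) + 3/7 + uppergamma(4/3, 1)
F(2/3) = -uppergamma(2/3, 2) + uppergamma(2/3, 1) + 3/5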